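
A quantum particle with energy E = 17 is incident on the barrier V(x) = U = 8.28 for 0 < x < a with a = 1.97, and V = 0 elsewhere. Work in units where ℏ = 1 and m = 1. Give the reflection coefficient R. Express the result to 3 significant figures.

R = 0.0911

Above the barrier the interior wavenumber is k₂ = √(2m(E − U))/ℏ = 4.176, giving phase k₂a = 8.227.
T = [1 + U² sin²(k₂a) / (4E(E − U))]⁻¹ = 1/1.100 = 0.909.
R = 1 − T = 0.0911.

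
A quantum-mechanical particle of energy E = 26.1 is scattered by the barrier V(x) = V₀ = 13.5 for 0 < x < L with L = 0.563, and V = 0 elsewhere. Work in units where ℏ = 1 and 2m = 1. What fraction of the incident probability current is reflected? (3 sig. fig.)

Above the barrier the interior wavenumber is k₂ = √(2m(E − V₀))/ℏ = 3.550, giving phase k₂L = 1.998.
Matching at both interfaces gives T⁻¹ = 1 + V₀² sin²(k₂L) / [4E(E − V₀)] = 1.115, hence T = 0.897.
R = 1 − T = 0.103.

R = 0.103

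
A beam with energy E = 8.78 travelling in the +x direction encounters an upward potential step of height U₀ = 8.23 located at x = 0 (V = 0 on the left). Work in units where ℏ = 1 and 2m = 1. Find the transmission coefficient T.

The wavenumbers are k₁ = √(2mE)/ℏ = 2.963 on the left and k₂ = √(2m(E − U₀))/ℏ = 0.7416 on the right.
Matching ψ and ψ′ at x = 0 gives r = (k₁ − k₂)/(k₁ + k₂), so R = r² = 0.3596 and T = 1 − R = 0.6404.

T = 0.640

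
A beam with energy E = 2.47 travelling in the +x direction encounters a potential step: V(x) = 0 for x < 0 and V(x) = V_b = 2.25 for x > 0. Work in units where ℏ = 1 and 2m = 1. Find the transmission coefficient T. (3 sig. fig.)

T = 0.708

The wavenumbers are k₁ = √(2mE)/ℏ = 1.572 on the left and k₂ = √(2m(E − V_b))/ℏ = 0.4690 on the right.
Continuity of ψ and ψ′ at the step yields the reflection amplitude r = (k₁ − k₂)/(k₁ + k₂) = 0.5403; thus R = |r|² = 0.2919, T = 0.7081.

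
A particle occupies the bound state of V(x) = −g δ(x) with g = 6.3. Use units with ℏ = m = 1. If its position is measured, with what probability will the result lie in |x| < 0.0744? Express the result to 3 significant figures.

P = 0.608

The normalised bound state is ψ = √κ e^{−κ|x|} with κ = mg/ℏ² = 6.300.
P(|x| < d) = ∫_{−d}^{d} κ e^{−2κ|x|} dx = 1 − e^{−2κd} = 1 − e^{−0.9374} = 0.6084.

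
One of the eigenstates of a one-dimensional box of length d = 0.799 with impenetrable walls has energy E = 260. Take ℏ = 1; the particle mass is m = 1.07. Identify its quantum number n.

n = 6

From E_n = n²π²ℏ²/(2md²) invert to n = √(2md²E)/(πℏ).
n = (0.799/π) × √(2 × 1.07 × 260) = 5.999 → n = 6.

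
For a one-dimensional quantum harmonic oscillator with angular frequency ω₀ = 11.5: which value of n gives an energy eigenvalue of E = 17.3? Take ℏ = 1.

n = 1

Invert E_n = (n + ½)ℏω₀: n = E/ℏω₀ − ½ = 1.004, so n = 1.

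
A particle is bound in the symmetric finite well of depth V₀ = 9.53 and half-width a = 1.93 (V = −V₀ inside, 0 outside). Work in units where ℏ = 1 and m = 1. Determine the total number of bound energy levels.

N = 6

The dimensionless depth is z₀ = a√(2mV₀)/ℏ = 1.93 × √(19.06) = 8.426.
The even/odd transcendental equations gain one root per π/2 in z₀, giving N = 1 + ⌊2z₀/π⌋ = 1 + ⌊5.364⌋ = 6.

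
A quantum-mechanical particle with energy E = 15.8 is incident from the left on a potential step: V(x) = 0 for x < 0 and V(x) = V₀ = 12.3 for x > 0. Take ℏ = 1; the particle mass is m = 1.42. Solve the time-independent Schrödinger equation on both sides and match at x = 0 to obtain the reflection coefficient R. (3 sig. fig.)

On each side the TISE gives plane waves with k = √(2m(E − V))/ℏ: k₁ = √(2·1.42·15.8) = 6.699, k₂ = √(2·1.42·3.5) = 3.153.
Matching ψ and ψ′ at x = 0 gives r = (k₁ − k₂)/(k₁ + k₂), so R = r² = 0.1296 and T = 1 − R = 0.8704.

R = 0.130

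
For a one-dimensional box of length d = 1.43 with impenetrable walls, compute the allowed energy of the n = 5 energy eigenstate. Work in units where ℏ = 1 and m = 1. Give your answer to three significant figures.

E = 60.3

The infinite-well eigenfunctions ψ_n = √(2/d) sin(nπx/d) vanish at both walls, giving E_n = n²π²ℏ²/(2md²).
E_5 = 5² × π² / (2 × 1 × 1.43²) = 60.33.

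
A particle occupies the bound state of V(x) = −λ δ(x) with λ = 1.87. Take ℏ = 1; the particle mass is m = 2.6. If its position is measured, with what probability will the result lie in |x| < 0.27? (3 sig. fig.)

P = 0.928

The normalised bound state is ψ = √κ e^{−κ|x|} with κ = mλ/ℏ² = 4.862.
P(|x| < d) = ∫_{−d}^{d} κ e^{−2κ|x|} dx = 1 − e^{−2κd} = 1 − e^{−2.625} = 0.9276.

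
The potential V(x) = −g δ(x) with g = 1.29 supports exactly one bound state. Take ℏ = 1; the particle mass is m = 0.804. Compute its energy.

For x ≠ 0 the bound state is ψ ∝ e^{−κ|x|}; integrating the TISE across the delta gives the cusp condition 2κ = 2mg/ℏ², so κ = 1.037.
Then E = −ℏ²κ²/(2m) = −mg²/(2ℏ²) = -0.6690.

E = -0.669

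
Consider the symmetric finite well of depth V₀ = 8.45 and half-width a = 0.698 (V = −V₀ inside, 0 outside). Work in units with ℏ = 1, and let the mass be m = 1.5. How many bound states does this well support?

N = 3

The dimensionless depth is z₀ = a√(2mV₀)/ℏ = 0.698 × √(25.35) = 3.514.
A new bound state (alternating even/odd) appears each time z₀ passes a multiple of π/2, so N = ⌊2z₀/π⌋ + 1 = ⌊2.237⌋ + 1 = 3.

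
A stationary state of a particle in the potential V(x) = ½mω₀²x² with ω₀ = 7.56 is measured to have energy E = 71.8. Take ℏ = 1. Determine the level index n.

E_n = ℏω₀(n + ½) ⇒ n = E/(ℏω₀) − ½ = 71.8/7.56 − 0.5 = 8.997 → n = 9.

n = 9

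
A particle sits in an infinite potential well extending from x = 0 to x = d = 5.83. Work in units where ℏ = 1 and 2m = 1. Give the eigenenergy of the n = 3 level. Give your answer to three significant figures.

Requiring ψ(0) = ψ(d) = 0 quantises k = nπ/d, hence E_n = ℏ²k²/2m = n²π²ℏ²/(2md²).
E_3 = 3² × π² / (2 × 0.5 × 5.83²) = 2.613.

E = 2.61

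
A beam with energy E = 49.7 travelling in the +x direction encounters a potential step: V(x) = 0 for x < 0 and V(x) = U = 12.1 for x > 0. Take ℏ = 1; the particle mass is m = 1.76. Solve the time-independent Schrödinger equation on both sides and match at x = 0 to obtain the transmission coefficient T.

T = 0.995

On each side the TISE gives plane waves with k = √(2m(E − V))/ℏ: k₁ = √(2·1.76·49.7) = 13.23, k₂ = √(2·1.76·37.6) = 11.50.
Continuity of ψ and ψ′ at the step yields the reflection amplitude r = (k₁ − k₂)/(k₁ + k₂) = 0.06964; thus R = |r|² = 0.004849, T = 0.9952.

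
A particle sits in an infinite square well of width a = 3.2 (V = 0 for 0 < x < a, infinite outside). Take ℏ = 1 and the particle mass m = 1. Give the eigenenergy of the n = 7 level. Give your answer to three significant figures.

Requiring ψ(0) = ψ(a) = 0 quantises k = nπ/a, hence E_n = ℏ²k²/2m = n²π²ℏ²/(2ma²).
E_7 = 7² × π² / (2 × 1 × 3.2²) = 23.61.

E = 23.6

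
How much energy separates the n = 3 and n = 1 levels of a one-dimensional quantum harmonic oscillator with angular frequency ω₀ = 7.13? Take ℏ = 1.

ΔE = 14.3

E_n = ℏω₀(n + ½), so ΔE = (3 − 1) ℏω₀ = 2 × 7.13 = 14.26.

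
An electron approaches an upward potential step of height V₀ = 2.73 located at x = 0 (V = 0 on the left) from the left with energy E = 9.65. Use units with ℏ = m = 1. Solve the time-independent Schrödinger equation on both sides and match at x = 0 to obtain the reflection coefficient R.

R = 0.00688

The wavenumbers are k₁ = √(2mE)/ℏ = 4.393 on the left and k₂ = √(2m(E − V₀))/ℏ = 3.720 on the right.
Matching ψ and ψ′ at x = 0 gives r = (k₁ − k₂)/(k₁ + k₂), so R = r² = 0.006880 and T = 1 − R = 0.9931.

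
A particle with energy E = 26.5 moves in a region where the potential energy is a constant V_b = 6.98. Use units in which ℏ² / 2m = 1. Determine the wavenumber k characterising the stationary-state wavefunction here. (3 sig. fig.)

With E > V_b the solution is oscillatory, ψ ∝ e^{±ikx} with k = √(2m(E − V_b))/ℏ.
k = √(2 × 0.5 × 19.52) = 4.418.

k = 4.42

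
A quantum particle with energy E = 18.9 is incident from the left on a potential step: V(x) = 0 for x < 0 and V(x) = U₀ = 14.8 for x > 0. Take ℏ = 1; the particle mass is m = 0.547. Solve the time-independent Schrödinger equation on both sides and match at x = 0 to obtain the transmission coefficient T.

T = 0.867

On each side the TISE gives plane waves with k = √(2m(E − V))/ℏ: k₁ = √(2·0.547·18.9) = 4.547, k₂ = √(2·0.547·4.1) = 2.118.
Continuity of ψ and ψ′ at the step yields the reflection amplitude r = (k₁ − k₂)/(k₁ + k₂) = 0.3645; thus R = |r|² = 0.1328, T = 0.8672.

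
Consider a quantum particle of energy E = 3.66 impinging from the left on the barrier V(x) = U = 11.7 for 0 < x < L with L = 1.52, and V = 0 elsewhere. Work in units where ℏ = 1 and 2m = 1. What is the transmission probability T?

E < U: inside the barrier ψ ∝ e^{±κx} with κ = √(2m(U − E))/ℏ = 2.835.
κL = 4.310, sinh(κL) = 37.21.
Matching ψ, ψ′ at both faces gives T = [1 + U² sinh²(κL) / (4E(U − E))]⁻¹ = 1/1611 = 0.000621.

T = 0.000621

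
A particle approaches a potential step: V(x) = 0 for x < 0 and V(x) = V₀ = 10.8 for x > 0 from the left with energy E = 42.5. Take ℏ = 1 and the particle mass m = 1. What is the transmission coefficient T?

The wavenumbers are k₁ = √(2mE)/ℏ = 9.220 on the left and k₂ = √(2m(E − V₀))/ℏ = 7.962 on the right.
Matching ψ and ψ′ at x = 0 gives r = (k₁ − k₂)/(k₁ + k₂), so R = r² = 0.005353 and T = 1 − R = 0.9946.

T = 0.995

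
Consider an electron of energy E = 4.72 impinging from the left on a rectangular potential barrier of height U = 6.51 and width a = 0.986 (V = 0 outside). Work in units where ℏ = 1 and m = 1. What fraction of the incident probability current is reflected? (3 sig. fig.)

R = 0.926

Since E < U the interior solution is evanescent with decay constant κ = √(2m(U − E))/ℏ = 1.892.
κa = 1.866, sinh(κa) = 3.153.
The exact tunnelling result is T⁻¹ = 1 + U² sinh²(κa) / [4E(U − E)] = 13.46, so T = 0.0743.
R = 1 − T = 0.926.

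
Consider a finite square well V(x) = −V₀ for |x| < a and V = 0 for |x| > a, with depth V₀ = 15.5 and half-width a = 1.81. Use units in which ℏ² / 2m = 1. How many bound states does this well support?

N = 5

The dimensionless depth is z₀ = a√(2mV₀)/ℏ = 1.81 × √(15.50) = 7.126.
A new bound state (alternating even/odd) appears each time z₀ passes a multiple of π/2, so N = ⌊2z₀/π⌋ + 1 = ⌊4.537⌋ + 1 = 5.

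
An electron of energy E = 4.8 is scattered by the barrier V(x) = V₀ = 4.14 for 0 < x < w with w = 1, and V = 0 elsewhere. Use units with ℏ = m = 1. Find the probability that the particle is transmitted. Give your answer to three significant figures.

T = 0.470

E > V₀: inside the barrier k₂ = √(2m(E − V₀))/ℏ = 1.149, k₂w = 1.149.
Matching at both interfaces gives T⁻¹ = 1 + V₀² sin²(k₂w) / [4E(E − V₀)] = 2.126, hence T = 0.470.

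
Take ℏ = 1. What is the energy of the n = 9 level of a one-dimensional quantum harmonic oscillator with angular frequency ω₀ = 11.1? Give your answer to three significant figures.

E = 105

Using E_n = (n + ½)ℏω₀: E_9 = 9.5 × 11.1 = 105.5.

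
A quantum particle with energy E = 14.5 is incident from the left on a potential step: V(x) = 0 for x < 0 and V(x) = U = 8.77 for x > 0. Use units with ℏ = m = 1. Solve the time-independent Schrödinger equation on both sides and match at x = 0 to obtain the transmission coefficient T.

The wavenumbers are k₁ = √(2mE)/ℏ = 5.385 on the left and k₂ = √(2m(E − U))/ℏ = 3.385 on the right.
Continuity of ψ and ψ′ at the step yields the reflection amplitude r = (k₁ − k₂)/(k₁ + k₂) = 0.2280; thus R = |r|² = 0.05200, T = 0.9480.

T = 0.948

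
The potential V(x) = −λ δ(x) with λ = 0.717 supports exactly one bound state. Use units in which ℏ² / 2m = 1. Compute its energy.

The bound state is ψ(x) = √κ e^{−κ|x|}. The derivative jump ψ'(0⁺) − ψ'(0⁻) = −(2mλ/ℏ²)ψ(0) fixes κ = mλ/ℏ² = 0.3585.
Then E = −ℏ²κ²/(2m) = −mλ²/(2ℏ²) = -0.1285.

E = -0.129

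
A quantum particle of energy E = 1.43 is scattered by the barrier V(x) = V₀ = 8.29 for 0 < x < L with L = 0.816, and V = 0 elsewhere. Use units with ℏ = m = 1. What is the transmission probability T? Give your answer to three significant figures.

T = 0.00541

E < V₀: inside the barrier ψ ∝ e^{±κx} with κ = √(2m(V₀ − E))/ℏ = 3.704.
κL = 3.023, sinh(κL) = 10.25.
The exact tunnelling result is T⁻¹ = 1 + V₀² sinh²(κL) / [4E(V₀ − E)] = 184.9, so T = 0.00541.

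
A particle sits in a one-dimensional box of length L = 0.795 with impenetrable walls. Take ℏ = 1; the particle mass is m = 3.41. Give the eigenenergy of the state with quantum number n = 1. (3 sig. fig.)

The infinite-well eigenfunctions ψ_n = √(2/L) sin(nπx/L) vanish at both walls, giving E_n = n²π²ℏ²/(2mL²).
E_1 = 1² × π² / (2 × 3.41 × 0.795²) = 2.290.

E = 2.29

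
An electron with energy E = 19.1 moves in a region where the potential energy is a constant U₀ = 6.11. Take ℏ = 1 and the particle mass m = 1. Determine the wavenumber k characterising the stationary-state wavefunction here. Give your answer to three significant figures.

With E > U₀ the solution is oscillatory, ψ ∝ e^{±ikx} with k = √(2m(E − U₀))/ℏ.
k = √(2 × 1 × 12.99) = 5.097.

k = 5.10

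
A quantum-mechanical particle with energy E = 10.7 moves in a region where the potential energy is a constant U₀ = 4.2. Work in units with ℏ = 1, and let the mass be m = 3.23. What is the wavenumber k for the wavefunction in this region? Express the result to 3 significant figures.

k = 6.48

With E > U₀ the solution is oscillatory, ψ ∝ e^{±ikx} with k = √(2m(E − U₀))/ℏ.
k = √(2 × 3.23 × 6.5) = 6.480.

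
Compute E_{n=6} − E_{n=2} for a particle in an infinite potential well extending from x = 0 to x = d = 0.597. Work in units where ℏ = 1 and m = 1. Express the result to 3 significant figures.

ΔE = 443

E_n = n²π²ℏ²/(2md²), so ΔE = (6² − 2²) π²ℏ²/(2md²).
ΔE = 32 × π² / (2 × 1 × 0.597²) = 443.1.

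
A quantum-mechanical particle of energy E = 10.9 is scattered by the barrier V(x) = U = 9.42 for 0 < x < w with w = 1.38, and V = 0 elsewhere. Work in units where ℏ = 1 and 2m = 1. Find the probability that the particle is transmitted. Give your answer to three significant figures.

E > U: inside the barrier k₂ = √(2m(E − U))/ℏ = 1.217, k₂w = 1.679.
T = [1 + U² sin²(k₂w) / (4E(E − U))]⁻¹ = 1/2.359 = 0.424.

T = 0.424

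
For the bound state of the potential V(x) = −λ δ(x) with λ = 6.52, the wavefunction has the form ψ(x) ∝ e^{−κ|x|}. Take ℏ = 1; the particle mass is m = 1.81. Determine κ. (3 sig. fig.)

Integrating the TISE across x = 0 gives the cusp condition ψ'(0⁺) − ψ'(0⁻) = −(2mλ/ℏ²)ψ(0).
With ψ ∝ e^{−κ|x|} this yields −2κ = −2mλ/ℏ², so κ = mλ/ℏ² = 11.80.

κ = 11.8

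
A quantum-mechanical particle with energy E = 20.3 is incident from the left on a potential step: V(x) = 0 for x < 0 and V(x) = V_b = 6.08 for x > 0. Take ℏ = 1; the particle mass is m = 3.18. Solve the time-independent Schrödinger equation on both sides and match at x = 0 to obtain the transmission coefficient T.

On each side the TISE gives plane waves with k = √(2m(E − V))/ℏ: k₁ = √(2·3.18·20.3) = 11.36, k₂ = √(2·3.18·14.22) = 9.510.
Continuity of ψ and ψ′ at the step yields the reflection amplitude r = (k₁ − k₂)/(k₁ + k₂) = 0.08876; thus R = |r|² = 0.007878, T = 0.9921.

T = 0.992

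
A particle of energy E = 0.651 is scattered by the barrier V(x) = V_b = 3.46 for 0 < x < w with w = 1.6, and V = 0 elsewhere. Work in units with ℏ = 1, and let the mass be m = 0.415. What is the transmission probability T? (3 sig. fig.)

E < V_b: inside the barrier ψ ∝ e^{±κx} with κ = √(2m(V_b − E))/ℏ = 1.527.
κw = 2.443, sinh(κw) = 5.711.
The exact tunnelling result is T⁻¹ = 1 + V_b² sinh²(κw) / [4E(V_b − E)] = 54.37, so T = 0.0184.

T = 0.0184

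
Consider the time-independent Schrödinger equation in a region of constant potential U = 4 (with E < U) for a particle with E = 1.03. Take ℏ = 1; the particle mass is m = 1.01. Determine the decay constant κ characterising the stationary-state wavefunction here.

κ = 2.45

Since E < U the TISE in this region is ψ'' = κ²ψ with κ = √(2m(U − E))/ℏ.
κ = √(2 × 1.01 × 2.97) = 2.449.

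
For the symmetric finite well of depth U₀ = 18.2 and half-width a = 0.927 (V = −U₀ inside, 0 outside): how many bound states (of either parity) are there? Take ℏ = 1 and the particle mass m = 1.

The dimensionless depth is z₀ = a√(2mU₀)/ℏ = 0.927 × √(36.40) = 5.593.
The even/odd transcendental equations gain one root per π/2 in z₀, giving N = 1 + ⌊2z₀/π⌋ = 1 + ⌊3.560⌋ = 4.

N = 4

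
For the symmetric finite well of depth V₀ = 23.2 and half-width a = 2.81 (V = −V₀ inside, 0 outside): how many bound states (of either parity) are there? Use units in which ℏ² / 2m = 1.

The dimensionless depth is z₀ = a√(2mV₀)/ℏ = 2.81 × √(23.20) = 13.53.
The even/odd transcendental equations gain one root per π/2 in z₀, giving N = 1 + ⌊2z₀/π⌋ = 1 + ⌊8.616⌋ = 9.

N = 9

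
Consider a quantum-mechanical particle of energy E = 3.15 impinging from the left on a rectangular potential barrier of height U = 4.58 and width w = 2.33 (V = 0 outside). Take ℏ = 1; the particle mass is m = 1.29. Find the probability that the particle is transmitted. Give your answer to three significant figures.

T = 0.000445

E < U: inside the barrier ψ ∝ e^{±κx} with κ = √(2m(U − E))/ℏ = 1.921.
κw = 4.475, sinh(κw) = 43.91.
The exact tunnelling result is T⁻¹ = 1 + U² sinh²(κw) / [4E(U − E)] = 2246, so T = 0.000445.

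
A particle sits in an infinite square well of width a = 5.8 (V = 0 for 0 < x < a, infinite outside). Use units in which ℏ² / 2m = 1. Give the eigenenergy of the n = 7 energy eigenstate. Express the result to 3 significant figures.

E = 14.4

Requiring ψ(0) = ψ(a) = 0 quantises k = nπ/a, hence E_n = ℏ²k²/2m = n²π²ℏ²/(2ma²).
E_7 = 7² × π² / (2 × 0.5 × 5.8²) = 14.38.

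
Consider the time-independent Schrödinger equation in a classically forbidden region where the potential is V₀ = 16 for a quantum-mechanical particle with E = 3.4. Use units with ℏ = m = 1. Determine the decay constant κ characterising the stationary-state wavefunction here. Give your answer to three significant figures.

Since E < V₀ the TISE in this region is ψ'' = κ²ψ with κ = √(2m(V₀ − E))/ℏ.
κ = √(2 × 1 × 12.6) = 5.020.

κ = 5.02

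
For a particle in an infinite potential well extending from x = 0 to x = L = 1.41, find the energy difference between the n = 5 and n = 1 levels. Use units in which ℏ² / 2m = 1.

ΔE = 119

E_n = n²π²ℏ²/(2mL²), so ΔE = (5² − 1²) π²ℏ²/(2mL²).
ΔE = 24 × π² / (2 × 0.5 × 1.41²) = 119.1.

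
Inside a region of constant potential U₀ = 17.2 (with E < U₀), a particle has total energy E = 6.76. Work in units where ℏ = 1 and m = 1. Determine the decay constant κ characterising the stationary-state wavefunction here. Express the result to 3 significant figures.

κ = 4.57

Since E < U₀ the TISE in this region is ψ'' = κ²ψ with κ = √(2m(U₀ − E))/ℏ.
κ = √(2 × 1 × 10.44) = 4.569.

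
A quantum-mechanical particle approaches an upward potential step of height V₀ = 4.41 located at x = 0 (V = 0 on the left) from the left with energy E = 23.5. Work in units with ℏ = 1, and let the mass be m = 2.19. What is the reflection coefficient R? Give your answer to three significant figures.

The wavenumbers are k₁ = √(2mE)/ℏ = 10.15 on the left and k₂ = √(2m(E − V₀))/ℏ = 9.144 on the right.
Continuity of ψ and ψ′ at the step yields the reflection amplitude r = (k₁ − k₂)/(k₁ + k₂) = 0.05191; thus R = |r|² = 0.002695, T = 0.9973.

R = 0.00269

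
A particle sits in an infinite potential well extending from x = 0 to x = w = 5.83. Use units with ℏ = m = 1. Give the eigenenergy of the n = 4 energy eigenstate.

E = 2.32

The infinite-well eigenfunctions ψ_n = √(2/w) sin(nπx/w) vanish at both walls, giving E_n = n²π²ℏ²/(2mw²).
E_4 = 4² × π² / (2 × 1 × 5.83²) = 2.323.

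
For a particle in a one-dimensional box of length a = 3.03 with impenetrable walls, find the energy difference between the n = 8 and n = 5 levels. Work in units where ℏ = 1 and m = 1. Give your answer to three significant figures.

ΔE = 21.0

E_n = n²π²ℏ²/(2ma²), so ΔE = (8² − 5²) π²ℏ²/(2ma²).
ΔE = 39 × π² / (2 × 1 × 3.03²) = 20.96.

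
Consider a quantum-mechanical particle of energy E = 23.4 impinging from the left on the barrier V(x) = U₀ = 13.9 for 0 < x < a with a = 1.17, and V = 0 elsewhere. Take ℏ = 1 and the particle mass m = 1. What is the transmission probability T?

T = 0.843

Above the barrier the interior wavenumber is k₂ = √(2m(E − U₀))/ℏ = 4.359, giving phase k₂a = 5.100.
Matching at both interfaces gives T⁻¹ = 1 + U₀² sin²(k₂a) / [4E(E − U₀)] = 1.186, hence T = 0.843.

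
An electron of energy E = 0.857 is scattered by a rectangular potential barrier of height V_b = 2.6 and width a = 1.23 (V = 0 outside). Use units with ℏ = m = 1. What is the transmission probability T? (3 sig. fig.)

T = 0.0352

E < V_b: inside the barrier ψ ∝ e^{±κx} with κ = √(2m(V_b − E))/ℏ = 1.867.
κa = 2.297, sinh(κa) = 4.919.
The exact tunnelling result is T⁻¹ = 1 + V_b² sinh²(κa) / [4E(V_b − E)] = 28.38, so T = 0.0352.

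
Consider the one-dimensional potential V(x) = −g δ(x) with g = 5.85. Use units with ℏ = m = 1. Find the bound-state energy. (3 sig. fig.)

E = -17.1

For x ≠ 0 the bound state is ψ ∝ e^{−κ|x|}; integrating the TISE across the delta gives the cusp condition 2κ = 2mg/ℏ², so κ = 5.850.
Then E = −ℏ²κ²/(2m) = −mg²/(2ℏ²) = -17.11.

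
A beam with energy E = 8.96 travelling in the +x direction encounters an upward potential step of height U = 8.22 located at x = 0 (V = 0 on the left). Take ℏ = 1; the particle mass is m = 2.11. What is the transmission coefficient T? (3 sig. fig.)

T = 0.694

On each side the TISE gives plane waves with k = √(2m(E − V))/ℏ: k₁ = √(2·2.11·8.96) = 6.149, k₂ = √(2·2.11·0.74) = 1.767.
Continuity of ψ and ψ′ at the step yields the reflection amplitude r = (k₁ − k₂)/(k₁ + k₂) = 0.5535; thus R = |r|² = 0.3064, T = 0.6936.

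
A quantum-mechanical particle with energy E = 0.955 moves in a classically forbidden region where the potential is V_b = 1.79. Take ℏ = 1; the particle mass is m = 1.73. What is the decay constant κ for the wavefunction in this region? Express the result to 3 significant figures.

Since E < V_b the TISE in this region is ψ'' = κ²ψ with κ = √(2m(V_b − E))/ℏ.
κ = √(2 × 1.73 × 0.835) = 1.700.

κ = 1.70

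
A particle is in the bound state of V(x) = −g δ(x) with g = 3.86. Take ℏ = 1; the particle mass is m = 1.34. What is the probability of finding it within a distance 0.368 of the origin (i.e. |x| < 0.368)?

P = 0.978

The normalised bound state is ψ = √κ e^{−κ|x|} with κ = mg/ℏ² = 5.172.
P(|x| < d) = ∫_{−d}^{d} κ e^{−2κ|x|} dx = 1 − e^{−2κd} = 1 − e^{−3.807} = 0.9778.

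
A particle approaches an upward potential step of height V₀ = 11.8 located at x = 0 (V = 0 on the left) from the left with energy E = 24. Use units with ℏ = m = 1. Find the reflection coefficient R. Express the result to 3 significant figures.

R = 0.0281

The wavenumbers are k₁ = √(2mE)/ℏ = 6.928 on the left and k₂ = √(2m(E − V₀))/ℏ = 4.940 on the right.
Continuity of ψ and ψ′ at the step yields the reflection amplitude r = (k₁ − k₂)/(k₁ + k₂) = 0.1676; thus R = |r|² = 0.02808, T = 0.9719.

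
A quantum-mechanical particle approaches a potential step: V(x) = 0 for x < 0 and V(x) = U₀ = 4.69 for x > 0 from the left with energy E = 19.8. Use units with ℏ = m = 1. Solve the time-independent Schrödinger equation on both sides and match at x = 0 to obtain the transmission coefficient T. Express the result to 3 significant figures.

The wavenumbers are k₁ = √(2mE)/ℏ = 6.293 on the left and k₂ = √(2m(E − U₀))/ℏ = 5.497 on the right.
Matching ψ and ψ′ at x = 0 gives r = (k₁ − k₂)/(k₁ + k₂), so R = r² = 0.004553 and T = 1 − R = 0.9954.

T = 0.995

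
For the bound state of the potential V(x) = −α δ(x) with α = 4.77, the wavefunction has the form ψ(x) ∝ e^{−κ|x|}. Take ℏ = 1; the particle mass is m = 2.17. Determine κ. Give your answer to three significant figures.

Integrating the TISE across x = 0 gives the cusp condition ψ'(0⁺) − ψ'(0⁻) = −(2mα/ℏ²)ψ(0).
With ψ ∝ e^{−κ|x|} this yields −2κ = −2mα/ℏ², so κ = mα/ℏ² = 10.35.

κ = 10.4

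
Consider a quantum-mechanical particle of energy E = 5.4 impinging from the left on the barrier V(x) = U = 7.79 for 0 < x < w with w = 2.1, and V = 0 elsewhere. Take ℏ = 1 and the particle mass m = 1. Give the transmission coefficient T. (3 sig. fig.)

T = 0.000350

E < U: inside the barrier ψ ∝ e^{±κx} with κ = √(2m(U − E))/ℏ = 2.186.
κw = 4.591, sinh(κw) = 49.30.
Matching ψ, ψ′ at both faces gives T = [1 + U² sinh²(κw) / (4E(U − E))]⁻¹ = 1/2859 = 0.000350.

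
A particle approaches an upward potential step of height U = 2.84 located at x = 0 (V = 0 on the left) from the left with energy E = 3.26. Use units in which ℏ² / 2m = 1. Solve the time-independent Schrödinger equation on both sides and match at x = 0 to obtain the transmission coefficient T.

On each side the TISE gives plane waves with k = √(2m(E − V))/ℏ: k₁ = √(2·½·3.26) = 1.806, k₂ = √(2·½·0.42) = 0.6481.
Matching ψ and ψ′ at x = 0 gives r = (k₁ − k₂)/(k₁ + k₂), so R = r² = 0.2225 and T = 1 − R = 0.7775.

T = 0.777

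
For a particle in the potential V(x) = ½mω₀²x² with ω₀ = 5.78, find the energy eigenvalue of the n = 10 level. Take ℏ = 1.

The oscillator eigenvalues are E_n = ℏω₀(n + ½), so E_10 = 5.78 × 10.5 = 60.69.

E = 60.7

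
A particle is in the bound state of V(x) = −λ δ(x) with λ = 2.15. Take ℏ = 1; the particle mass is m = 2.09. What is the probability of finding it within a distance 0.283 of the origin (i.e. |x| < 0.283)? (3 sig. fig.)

The normalised bound state is ψ = √κ e^{−κ|x|} with κ = mλ/ℏ² = 4.494.
P(|x| < d) = ∫_{−d}^{d} κ e^{−2κ|x|} dx = 1 − e^{−2κd} = 1 − e^{−2.543} = 0.9214.

P = 0.921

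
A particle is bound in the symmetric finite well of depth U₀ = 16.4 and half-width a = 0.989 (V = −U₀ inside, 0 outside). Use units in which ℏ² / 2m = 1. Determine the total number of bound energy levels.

N = 3

The dimensionless depth is z₀ = a√(2mU₀)/ℏ = 0.989 × √(16.40) = 4.005.
The even/odd transcendental equations gain one root per π/2 in z₀, giving N = 1 + ⌊2z₀/π⌋ = 1 + ⌊2.550⌋ = 3.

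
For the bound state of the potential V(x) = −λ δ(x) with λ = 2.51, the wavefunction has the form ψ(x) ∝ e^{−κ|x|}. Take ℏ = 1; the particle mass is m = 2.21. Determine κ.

κ = 5.55

Integrating the TISE across x = 0 gives the cusp condition ψ'(0⁺) − ψ'(0⁻) = −(2mλ/ℏ²)ψ(0).
With ψ ∝ e^{−κ|x|} this yields −2κ = −2mλ/ℏ², so κ = mλ/ℏ² = 5.547.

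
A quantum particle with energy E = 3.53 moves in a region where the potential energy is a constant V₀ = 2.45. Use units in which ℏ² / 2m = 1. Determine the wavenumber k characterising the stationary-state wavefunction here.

With E > V₀ the solution is oscillatory, ψ ∝ e^{±ikx} with k = √(2m(E − V₀))/ℏ.
k = √(2 × 0.5 × 1.08) = 1.039.

k = 1.04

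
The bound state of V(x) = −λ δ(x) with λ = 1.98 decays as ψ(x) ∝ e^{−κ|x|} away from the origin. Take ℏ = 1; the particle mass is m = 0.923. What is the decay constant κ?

Integrate −(ℏ²/2m)ψ'' − λδ(x)ψ = Eψ from −ε to +ε: the ψ'' term gives ψ'(0⁺) − ψ'(0⁻) and the δ term gives −(2mλ/ℏ²)ψ(0).
With ψ ∝ e^{−κ|x|} this yields −2κ = −2mλ/ℏ², so κ = mλ/ℏ² = 1.828.

κ = 1.83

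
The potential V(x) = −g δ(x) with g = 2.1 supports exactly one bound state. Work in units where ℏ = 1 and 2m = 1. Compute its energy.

E = -1.10

For x ≠ 0 the bound state is ψ ∝ e^{−κ|x|}; integrating the TISE across the delta gives the cusp condition 2κ = 2mg/ℏ², so κ = 1.050.
Then E = −ℏ²κ²/(2m) = −mg²/(2ℏ²) = -1.103.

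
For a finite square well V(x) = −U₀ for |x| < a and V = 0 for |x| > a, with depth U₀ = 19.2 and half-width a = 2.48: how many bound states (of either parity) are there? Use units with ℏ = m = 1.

The dimensionless depth is z₀ = a√(2mU₀)/ℏ = 2.48 × √(38.40) = 15.37.
The even/odd transcendental equations gain one root per π/2 in z₀, giving N = 1 + ⌊2z₀/π⌋ = 1 + ⌊9.784⌋ = 10.

N = 10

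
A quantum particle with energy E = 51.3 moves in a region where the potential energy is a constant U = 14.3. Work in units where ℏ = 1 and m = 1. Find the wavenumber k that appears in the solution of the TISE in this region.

k = 8.60

With E > U the solution is oscillatory, ψ ∝ e^{±ikx} with k = √(2m(E − U))/ℏ.
k = √(2 × 1 × 37) = 8.602.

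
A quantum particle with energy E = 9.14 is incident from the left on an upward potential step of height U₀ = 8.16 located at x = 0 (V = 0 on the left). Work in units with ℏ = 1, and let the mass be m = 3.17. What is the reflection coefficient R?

R = 0.257

On each side the TISE gives plane waves with k = √(2m(E − V))/ℏ: k₁ = √(2·3.17·9.14) = 7.612, k₂ = √(2·3.17·0.98) = 2.493.
Continuity of ψ and ψ′ at the step yields the reflection amplitude r = (k₁ − k₂)/(k₁ + k₂) = 0.5067; thus R = |r|² = 0.2567, T = 0.7433.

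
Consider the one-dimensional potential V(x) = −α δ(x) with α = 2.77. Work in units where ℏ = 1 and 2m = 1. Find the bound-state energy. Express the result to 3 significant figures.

The bound state is ψ(x) = √κ e^{−κ|x|}. The derivative jump ψ'(0⁺) − ψ'(0⁻) = −(2mα/ℏ²)ψ(0) fixes κ = mα/ℏ² = 1.385.
Then E = −ℏ²κ²/(2m) = −mα²/(2ℏ²) = -1.918.

E = -1.92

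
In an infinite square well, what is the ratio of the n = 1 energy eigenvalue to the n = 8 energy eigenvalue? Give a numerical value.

E_n = n²π²ℏ²/(2mL²) so the ratio is n₂²/n₁² = 1/64 = 0.015625.

0.015625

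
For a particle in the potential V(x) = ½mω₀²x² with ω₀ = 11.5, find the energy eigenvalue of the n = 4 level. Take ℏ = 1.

E = 51.8

Using E_n = (n + ½)ℏω₀: E_4 = 4.5 × 11.5 = 51.75.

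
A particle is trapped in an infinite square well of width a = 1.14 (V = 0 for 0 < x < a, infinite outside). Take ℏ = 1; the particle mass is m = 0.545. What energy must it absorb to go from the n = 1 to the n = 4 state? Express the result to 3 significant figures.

E_n = n²π²ℏ²/(2ma²), so ΔE = (4² − 1²) π²ℏ²/(2ma²).
ΔE = 15 × π² / (2 × 0.545 × 1.14²) = 104.5.

ΔE = 105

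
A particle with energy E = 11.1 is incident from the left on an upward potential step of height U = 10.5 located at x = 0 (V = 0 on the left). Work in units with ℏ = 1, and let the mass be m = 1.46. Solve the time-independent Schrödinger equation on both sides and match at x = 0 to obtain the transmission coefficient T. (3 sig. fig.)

On each side the TISE gives plane waves with k = √(2m(E − V))/ℏ: k₁ = √(2·1.46·11.1) = 5.693, k₂ = √(2·1.46·0.6) = 1.324.
Matching ψ and ψ′ at x = 0 gives r = (k₁ − k₂)/(k₁ + k₂), so R = r² = 0.3878 and T = 1 − R = 0.6122.

T = 0.612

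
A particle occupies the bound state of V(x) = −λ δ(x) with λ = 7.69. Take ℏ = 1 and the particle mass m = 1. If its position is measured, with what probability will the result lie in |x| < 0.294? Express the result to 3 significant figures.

P = 0.989

The normalised bound state is ψ = √κ e^{−κ|x|} with κ = mλ/ℏ² = 7.690.
P(|x| < d) = ∫_{−d}^{d} κ e^{−2κ|x|} dx = 1 − e^{−2κd} = 1 − e^{−4.522} = 0.9891.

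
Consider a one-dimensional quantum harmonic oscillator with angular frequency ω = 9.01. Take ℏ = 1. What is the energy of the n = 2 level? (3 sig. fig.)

The oscillator eigenvalues are E_n = ℏω(n + ½), so E_2 = 9.01 × 2.5 = 22.53.

E = 22.5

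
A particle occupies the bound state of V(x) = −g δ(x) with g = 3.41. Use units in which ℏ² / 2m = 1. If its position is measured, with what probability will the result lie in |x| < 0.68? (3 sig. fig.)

The normalised bound state is ψ = √κ e^{−κ|x|} with κ = mg/ℏ² = 1.705.
P(|x| < d) = ∫_{−d}^{d} κ e^{−2κ|x|} dx = 1 − e^{−2κd} = 1 − e^{−2.319} = 0.9016.

P = 0.902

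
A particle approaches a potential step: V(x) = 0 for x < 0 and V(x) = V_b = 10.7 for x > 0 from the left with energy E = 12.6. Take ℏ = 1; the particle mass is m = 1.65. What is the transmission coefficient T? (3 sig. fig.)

T = 0.806

The wavenumbers are k₁ = √(2mE)/ℏ = 6.448 on the left and k₂ = √(2m(E − V_b))/ℏ = 2.504 on the right.
Matching ψ and ψ′ at x = 0 gives r = (k₁ − k₂)/(k₁ + k₂), so R = r² = 0.1941 and T = 1 − R = 0.8059.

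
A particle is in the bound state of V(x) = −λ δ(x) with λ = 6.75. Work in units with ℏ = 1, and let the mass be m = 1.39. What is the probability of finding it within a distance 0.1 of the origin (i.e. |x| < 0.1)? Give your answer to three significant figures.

The normalised bound state is ψ = √κ e^{−κ|x|} with κ = mλ/ℏ² = 9.383.
P(|x| < d) = ∫_{−d}^{d} κ e^{−2κ|x|} dx = 1 − e^{−2κd} = 1 − e^{−1.877} = 0.8469.

P = 0.847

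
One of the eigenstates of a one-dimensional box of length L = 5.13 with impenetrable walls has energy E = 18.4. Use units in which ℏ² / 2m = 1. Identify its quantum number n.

For an infinite well E_n = n²π²ℏ²/(2mL²), so n = (L/πℏ)√(2mE).
n = (5.13/π) × √(2 × 0.5 × 18.4) = 7.004 → n = 7.

n = 7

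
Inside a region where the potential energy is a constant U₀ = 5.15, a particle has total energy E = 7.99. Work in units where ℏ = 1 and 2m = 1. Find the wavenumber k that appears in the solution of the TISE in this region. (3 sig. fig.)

With E > U₀ the solution is oscillatory, ψ ∝ e^{±ikx} with k = √(2m(E − U₀))/ℏ.
k = √(2 × 0.5 × 2.84) = 1.685.

k = 1.69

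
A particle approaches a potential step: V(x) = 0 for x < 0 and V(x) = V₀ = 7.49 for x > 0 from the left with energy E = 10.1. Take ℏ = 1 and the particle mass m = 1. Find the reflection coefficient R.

The wavenumbers are k₁ = √(2mE)/ℏ = 4.494 on the left and k₂ = √(2m(E − V₀))/ℏ = 2.285 on the right.
Continuity of ψ and ψ′ at the step yields the reflection amplitude r = (k₁ − k₂)/(k₁ + k₂) = 0.3260; thus R = |r|² = 0.1062, T = 0.8938.

R = 0.106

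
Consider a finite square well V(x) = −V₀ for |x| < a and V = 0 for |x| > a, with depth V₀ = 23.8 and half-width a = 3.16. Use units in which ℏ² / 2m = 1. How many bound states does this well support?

Define the well-strength parameter z₀ = (a/ℏ)√(2mV₀) = 3.16 × √(2·0.5·23.8) = 15.42.
The even/odd transcendental equations gain one root per π/2 in z₀, giving N = 1 + ⌊2z₀/π⌋ = 1 + ⌊9.814⌋ = 10.

N = 10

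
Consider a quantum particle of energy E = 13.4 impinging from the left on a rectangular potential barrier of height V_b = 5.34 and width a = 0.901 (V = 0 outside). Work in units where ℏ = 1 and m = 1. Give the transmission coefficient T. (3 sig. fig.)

Above the barrier the interior wavenumber is k₂ = √(2m(E − V_b))/ℏ = 4.015, giving phase k₂a = 3.617.
Matching at both interfaces gives T⁻¹ = 1 + V_b² sin²(k₂a) / [4E(E − V_b)] = 1.014, hence T = 0.986.

T = 0.986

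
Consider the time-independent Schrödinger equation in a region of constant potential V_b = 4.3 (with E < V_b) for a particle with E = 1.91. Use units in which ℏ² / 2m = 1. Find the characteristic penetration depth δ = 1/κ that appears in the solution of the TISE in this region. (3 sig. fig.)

δ = 0.647

Since E < V_b the TISE in this region is ψ'' = κ²ψ with κ = √(2m(V_b − E))/ℏ.
κ = √(2 × 0.5 × 2.39) = 1.546. The penetration depth is δ = 1/κ = 0.647.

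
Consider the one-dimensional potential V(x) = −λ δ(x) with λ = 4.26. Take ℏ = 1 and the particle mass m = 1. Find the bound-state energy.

E = -9.07

For x ≠ 0 the bound state is ψ ∝ e^{−κ|x|}; integrating the TISE across the delta gives the cusp condition 2κ = 2mλ/ℏ², so κ = 4.260.
Then E = −ℏ²κ²/(2m) = −mλ²/(2ℏ²) = -9.074.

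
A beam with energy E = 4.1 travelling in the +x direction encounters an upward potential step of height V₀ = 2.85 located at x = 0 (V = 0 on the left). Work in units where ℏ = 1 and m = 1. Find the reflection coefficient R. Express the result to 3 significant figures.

On each side the TISE gives plane waves with k = √(2m(E − V))/ℏ: k₁ = √(2·1·4.1) = 2.864, k₂ = √(2·1·1.25) = 1.581.
Matching ψ and ψ′ at x = 0 gives r = (k₁ − k₂)/(k₁ + k₂), so R = r² = 0.08325 and T = 1 − R = 0.9168.

R = 0.0832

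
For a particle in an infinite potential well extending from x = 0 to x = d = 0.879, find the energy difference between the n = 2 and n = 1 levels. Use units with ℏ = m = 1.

ΔE = 19.2

E_n = n²π²ℏ²/(2md²), so ΔE = (2² − 1²) π²ℏ²/(2md²).
ΔE = 3 × π² / (2 × 1 × 0.879²) = 19.16.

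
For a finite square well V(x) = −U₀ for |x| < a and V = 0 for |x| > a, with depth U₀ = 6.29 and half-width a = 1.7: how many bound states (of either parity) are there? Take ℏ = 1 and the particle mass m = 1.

N = 4

Define the well-strength parameter z₀ = (a/ℏ)√(2mU₀) = 1.7 × √(2·1·6.29) = 6.030.
A new bound state (alternating even/odd) appears each time z₀ passes a multiple of π/2, so N = ⌊2z₀/π⌋ + 1 = ⌊3.839⌋ + 1 = 4.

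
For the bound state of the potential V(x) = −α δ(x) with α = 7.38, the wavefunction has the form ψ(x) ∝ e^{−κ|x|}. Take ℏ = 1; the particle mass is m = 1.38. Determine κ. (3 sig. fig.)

κ = 10.2

Integrate −(ℏ²/2m)ψ'' − αδ(x)ψ = Eψ from −ε to +ε: the ψ'' term gives ψ'(0⁺) − ψ'(0⁻) and the δ term gives −(2mα/ℏ²)ψ(0).
With ψ ∝ e^{−κ|x|} this yields −2κ = −2mα/ℏ², so κ = mα/ℏ² = 10.18.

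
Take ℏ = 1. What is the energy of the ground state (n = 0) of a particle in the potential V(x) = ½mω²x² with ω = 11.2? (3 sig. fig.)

E = 5.60

Using E_n = (n + ½)ℏω: E_0 = 0.5 × 11.2 = 5.600.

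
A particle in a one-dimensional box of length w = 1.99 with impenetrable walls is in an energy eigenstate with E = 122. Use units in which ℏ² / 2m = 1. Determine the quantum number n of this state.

n = 7

For an infinite well E_n = n²π²ℏ²/(2mw²), so n = (w/πℏ)√(2mE).
n = (1.99/π) × √(2 × 0.5 × 122) = 6.997 → n = 7.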